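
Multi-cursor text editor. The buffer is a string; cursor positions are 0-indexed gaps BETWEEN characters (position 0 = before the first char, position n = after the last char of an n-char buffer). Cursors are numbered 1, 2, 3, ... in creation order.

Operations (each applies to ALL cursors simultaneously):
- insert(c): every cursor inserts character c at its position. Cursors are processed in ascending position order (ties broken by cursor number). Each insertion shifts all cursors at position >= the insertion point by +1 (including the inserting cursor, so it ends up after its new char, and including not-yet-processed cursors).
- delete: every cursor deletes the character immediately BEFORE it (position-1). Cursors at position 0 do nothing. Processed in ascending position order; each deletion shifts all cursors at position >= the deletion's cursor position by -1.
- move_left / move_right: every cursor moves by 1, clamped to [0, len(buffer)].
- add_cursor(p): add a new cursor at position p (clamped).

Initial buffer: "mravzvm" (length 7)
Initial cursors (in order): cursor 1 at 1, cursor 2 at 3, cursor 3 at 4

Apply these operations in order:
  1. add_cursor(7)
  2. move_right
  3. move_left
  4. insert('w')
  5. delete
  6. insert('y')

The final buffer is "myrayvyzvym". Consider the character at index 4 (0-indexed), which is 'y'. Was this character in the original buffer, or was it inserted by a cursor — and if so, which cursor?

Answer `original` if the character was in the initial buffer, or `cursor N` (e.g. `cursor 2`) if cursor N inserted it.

After op 1 (add_cursor(7)): buffer="mravzvm" (len 7), cursors c1@1 c2@3 c3@4 c4@7, authorship .......
After op 2 (move_right): buffer="mravzvm" (len 7), cursors c1@2 c2@4 c3@5 c4@7, authorship .......
After op 3 (move_left): buffer="mravzvm" (len 7), cursors c1@1 c2@3 c3@4 c4@6, authorship .......
After op 4 (insert('w')): buffer="mwrawvwzvwm" (len 11), cursors c1@2 c2@5 c3@7 c4@10, authorship .1..2.3..4.
After op 5 (delete): buffer="mravzvm" (len 7), cursors c1@1 c2@3 c3@4 c4@6, authorship .......
After op 6 (insert('y')): buffer="myrayvyzvym" (len 11), cursors c1@2 c2@5 c3@7 c4@10, authorship .1..2.3..4.
Authorship (.=original, N=cursor N): . 1 . . 2 . 3 . . 4 .
Index 4: author = 2

Answer: cursor 2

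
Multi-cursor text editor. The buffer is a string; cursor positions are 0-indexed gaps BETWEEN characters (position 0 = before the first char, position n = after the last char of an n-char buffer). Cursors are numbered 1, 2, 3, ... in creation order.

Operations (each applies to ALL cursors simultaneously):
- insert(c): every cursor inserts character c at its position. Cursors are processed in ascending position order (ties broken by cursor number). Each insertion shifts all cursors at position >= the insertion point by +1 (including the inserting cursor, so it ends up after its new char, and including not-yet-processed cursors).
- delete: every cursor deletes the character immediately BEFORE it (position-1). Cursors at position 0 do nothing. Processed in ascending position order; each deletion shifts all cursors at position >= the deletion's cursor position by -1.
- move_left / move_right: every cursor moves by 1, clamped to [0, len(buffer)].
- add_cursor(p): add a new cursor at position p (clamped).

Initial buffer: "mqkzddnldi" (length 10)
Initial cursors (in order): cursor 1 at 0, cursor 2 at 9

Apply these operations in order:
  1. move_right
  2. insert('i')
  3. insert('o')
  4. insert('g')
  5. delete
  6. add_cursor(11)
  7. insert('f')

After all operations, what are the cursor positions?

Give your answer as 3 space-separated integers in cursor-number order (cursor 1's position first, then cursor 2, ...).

After op 1 (move_right): buffer="mqkzddnldi" (len 10), cursors c1@1 c2@10, authorship ..........
After op 2 (insert('i')): buffer="miqkzddnldii" (len 12), cursors c1@2 c2@12, authorship .1.........2
After op 3 (insert('o')): buffer="mioqkzddnldiio" (len 14), cursors c1@3 c2@14, authorship .11.........22
After op 4 (insert('g')): buffer="miogqkzddnldiiog" (len 16), cursors c1@4 c2@16, authorship .111.........222
After op 5 (delete): buffer="mioqkzddnldiio" (len 14), cursors c1@3 c2@14, authorship .11.........22
After op 6 (add_cursor(11)): buffer="mioqkzddnldiio" (len 14), cursors c1@3 c3@11 c2@14, authorship .11.........22
After op 7 (insert('f')): buffer="miofqkzddnldfiiof" (len 17), cursors c1@4 c3@13 c2@17, authorship .111........3.222

Answer: 4 17 13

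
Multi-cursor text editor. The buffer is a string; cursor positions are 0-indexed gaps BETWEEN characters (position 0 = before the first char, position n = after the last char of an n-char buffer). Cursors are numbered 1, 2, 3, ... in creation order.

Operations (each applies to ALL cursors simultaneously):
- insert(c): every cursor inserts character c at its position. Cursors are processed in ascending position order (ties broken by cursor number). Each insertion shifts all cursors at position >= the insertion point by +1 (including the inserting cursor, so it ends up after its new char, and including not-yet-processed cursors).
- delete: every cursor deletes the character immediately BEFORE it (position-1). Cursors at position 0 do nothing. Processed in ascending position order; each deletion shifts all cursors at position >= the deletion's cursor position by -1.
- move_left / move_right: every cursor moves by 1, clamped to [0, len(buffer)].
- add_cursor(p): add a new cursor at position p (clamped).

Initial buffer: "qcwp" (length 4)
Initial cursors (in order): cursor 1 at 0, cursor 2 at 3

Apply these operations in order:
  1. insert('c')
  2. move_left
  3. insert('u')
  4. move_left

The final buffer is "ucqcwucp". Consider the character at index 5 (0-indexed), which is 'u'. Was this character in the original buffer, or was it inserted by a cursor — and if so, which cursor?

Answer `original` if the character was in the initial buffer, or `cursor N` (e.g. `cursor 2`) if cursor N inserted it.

Answer: cursor 2

Derivation:
After op 1 (insert('c')): buffer="cqcwcp" (len 6), cursors c1@1 c2@5, authorship 1...2.
After op 2 (move_left): buffer="cqcwcp" (len 6), cursors c1@0 c2@4, authorship 1...2.
After op 3 (insert('u')): buffer="ucqcwucp" (len 8), cursors c1@1 c2@6, authorship 11...22.
After op 4 (move_left): buffer="ucqcwucp" (len 8), cursors c1@0 c2@5, authorship 11...22.
Authorship (.=original, N=cursor N): 1 1 . . . 2 2 .
Index 5: author = 2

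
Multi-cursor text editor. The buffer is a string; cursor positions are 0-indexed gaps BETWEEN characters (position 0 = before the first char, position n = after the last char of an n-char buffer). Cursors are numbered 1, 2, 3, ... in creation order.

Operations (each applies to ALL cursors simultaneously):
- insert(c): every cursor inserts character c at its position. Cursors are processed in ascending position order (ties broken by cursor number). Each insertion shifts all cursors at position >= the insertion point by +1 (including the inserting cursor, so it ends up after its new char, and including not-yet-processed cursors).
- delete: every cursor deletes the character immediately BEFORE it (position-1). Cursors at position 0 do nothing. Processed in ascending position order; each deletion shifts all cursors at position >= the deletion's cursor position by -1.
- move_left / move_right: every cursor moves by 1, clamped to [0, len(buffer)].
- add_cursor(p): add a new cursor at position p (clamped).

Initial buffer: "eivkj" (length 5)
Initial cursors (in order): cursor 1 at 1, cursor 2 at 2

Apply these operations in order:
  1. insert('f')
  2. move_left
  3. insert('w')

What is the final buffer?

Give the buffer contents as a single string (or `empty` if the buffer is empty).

After op 1 (insert('f')): buffer="efifvkj" (len 7), cursors c1@2 c2@4, authorship .1.2...
After op 2 (move_left): buffer="efifvkj" (len 7), cursors c1@1 c2@3, authorship .1.2...
After op 3 (insert('w')): buffer="ewfiwfvkj" (len 9), cursors c1@2 c2@5, authorship .11.22...

Answer: ewfiwfvkj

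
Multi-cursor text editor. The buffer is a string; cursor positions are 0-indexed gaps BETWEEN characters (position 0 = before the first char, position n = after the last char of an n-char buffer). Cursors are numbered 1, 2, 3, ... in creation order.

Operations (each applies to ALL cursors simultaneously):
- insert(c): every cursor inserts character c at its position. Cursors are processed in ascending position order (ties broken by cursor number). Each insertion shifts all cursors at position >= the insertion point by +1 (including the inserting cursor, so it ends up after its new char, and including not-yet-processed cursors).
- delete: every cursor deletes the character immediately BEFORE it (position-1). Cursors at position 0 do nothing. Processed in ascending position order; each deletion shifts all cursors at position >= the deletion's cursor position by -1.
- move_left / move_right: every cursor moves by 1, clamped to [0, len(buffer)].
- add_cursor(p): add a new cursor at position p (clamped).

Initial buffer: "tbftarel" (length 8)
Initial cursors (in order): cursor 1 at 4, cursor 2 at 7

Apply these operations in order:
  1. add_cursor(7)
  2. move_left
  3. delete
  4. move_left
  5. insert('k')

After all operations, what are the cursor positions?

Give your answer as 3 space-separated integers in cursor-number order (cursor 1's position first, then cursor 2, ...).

Answer: 2 5 5

Derivation:
After op 1 (add_cursor(7)): buffer="tbftarel" (len 8), cursors c1@4 c2@7 c3@7, authorship ........
After op 2 (move_left): buffer="tbftarel" (len 8), cursors c1@3 c2@6 c3@6, authorship ........
After op 3 (delete): buffer="tbtel" (len 5), cursors c1@2 c2@3 c3@3, authorship .....
After op 4 (move_left): buffer="tbtel" (len 5), cursors c1@1 c2@2 c3@2, authorship .....
After op 5 (insert('k')): buffer="tkbkktel" (len 8), cursors c1@2 c2@5 c3@5, authorship .1.23...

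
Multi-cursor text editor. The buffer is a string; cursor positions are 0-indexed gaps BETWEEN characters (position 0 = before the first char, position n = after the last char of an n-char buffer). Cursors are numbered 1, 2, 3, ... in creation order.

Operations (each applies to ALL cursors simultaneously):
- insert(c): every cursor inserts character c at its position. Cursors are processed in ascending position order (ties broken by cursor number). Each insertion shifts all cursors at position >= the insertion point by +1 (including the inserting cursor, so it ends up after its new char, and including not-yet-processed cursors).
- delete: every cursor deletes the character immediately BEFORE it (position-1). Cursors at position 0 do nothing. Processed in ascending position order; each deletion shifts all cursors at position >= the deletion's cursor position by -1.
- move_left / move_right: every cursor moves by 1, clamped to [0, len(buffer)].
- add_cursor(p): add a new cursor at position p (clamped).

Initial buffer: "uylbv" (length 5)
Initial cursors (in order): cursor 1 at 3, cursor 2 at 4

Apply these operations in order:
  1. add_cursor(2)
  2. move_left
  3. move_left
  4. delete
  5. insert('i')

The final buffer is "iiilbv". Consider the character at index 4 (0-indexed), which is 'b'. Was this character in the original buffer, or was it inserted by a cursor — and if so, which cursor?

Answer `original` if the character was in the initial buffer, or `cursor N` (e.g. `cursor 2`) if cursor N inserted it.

After op 1 (add_cursor(2)): buffer="uylbv" (len 5), cursors c3@2 c1@3 c2@4, authorship .....
After op 2 (move_left): buffer="uylbv" (len 5), cursors c3@1 c1@2 c2@3, authorship .....
After op 3 (move_left): buffer="uylbv" (len 5), cursors c3@0 c1@1 c2@2, authorship .....
After op 4 (delete): buffer="lbv" (len 3), cursors c1@0 c2@0 c3@0, authorship ...
After op 5 (insert('i')): buffer="iiilbv" (len 6), cursors c1@3 c2@3 c3@3, authorship 123...
Authorship (.=original, N=cursor N): 1 2 3 . . .
Index 4: author = original

Answer: original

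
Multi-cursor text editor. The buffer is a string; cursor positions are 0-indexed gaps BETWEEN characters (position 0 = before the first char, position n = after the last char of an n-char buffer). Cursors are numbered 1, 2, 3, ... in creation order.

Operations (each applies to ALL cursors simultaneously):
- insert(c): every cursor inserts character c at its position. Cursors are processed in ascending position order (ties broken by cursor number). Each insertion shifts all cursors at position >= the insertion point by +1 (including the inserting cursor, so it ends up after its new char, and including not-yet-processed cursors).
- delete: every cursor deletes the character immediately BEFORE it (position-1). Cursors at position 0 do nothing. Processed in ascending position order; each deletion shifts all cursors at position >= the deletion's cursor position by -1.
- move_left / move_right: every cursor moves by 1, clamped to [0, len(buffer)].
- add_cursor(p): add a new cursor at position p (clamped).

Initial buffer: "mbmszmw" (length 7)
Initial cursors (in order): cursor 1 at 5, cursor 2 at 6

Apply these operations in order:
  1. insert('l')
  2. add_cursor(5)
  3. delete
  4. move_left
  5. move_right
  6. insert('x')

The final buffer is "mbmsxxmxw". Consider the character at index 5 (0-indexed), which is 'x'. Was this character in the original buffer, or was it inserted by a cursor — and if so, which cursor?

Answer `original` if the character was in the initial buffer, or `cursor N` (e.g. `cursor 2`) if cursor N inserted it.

Answer: cursor 3

Derivation:
After op 1 (insert('l')): buffer="mbmszlmlw" (len 9), cursors c1@6 c2@8, authorship .....1.2.
After op 2 (add_cursor(5)): buffer="mbmszlmlw" (len 9), cursors c3@5 c1@6 c2@8, authorship .....1.2.
After op 3 (delete): buffer="mbmsmw" (len 6), cursors c1@4 c3@4 c2@5, authorship ......
After op 4 (move_left): buffer="mbmsmw" (len 6), cursors c1@3 c3@3 c2@4, authorship ......
After op 5 (move_right): buffer="mbmsmw" (len 6), cursors c1@4 c3@4 c2@5, authorship ......
After op 6 (insert('x')): buffer="mbmsxxmxw" (len 9), cursors c1@6 c3@6 c2@8, authorship ....13.2.
Authorship (.=original, N=cursor N): . . . . 1 3 . 2 .
Index 5: author = 3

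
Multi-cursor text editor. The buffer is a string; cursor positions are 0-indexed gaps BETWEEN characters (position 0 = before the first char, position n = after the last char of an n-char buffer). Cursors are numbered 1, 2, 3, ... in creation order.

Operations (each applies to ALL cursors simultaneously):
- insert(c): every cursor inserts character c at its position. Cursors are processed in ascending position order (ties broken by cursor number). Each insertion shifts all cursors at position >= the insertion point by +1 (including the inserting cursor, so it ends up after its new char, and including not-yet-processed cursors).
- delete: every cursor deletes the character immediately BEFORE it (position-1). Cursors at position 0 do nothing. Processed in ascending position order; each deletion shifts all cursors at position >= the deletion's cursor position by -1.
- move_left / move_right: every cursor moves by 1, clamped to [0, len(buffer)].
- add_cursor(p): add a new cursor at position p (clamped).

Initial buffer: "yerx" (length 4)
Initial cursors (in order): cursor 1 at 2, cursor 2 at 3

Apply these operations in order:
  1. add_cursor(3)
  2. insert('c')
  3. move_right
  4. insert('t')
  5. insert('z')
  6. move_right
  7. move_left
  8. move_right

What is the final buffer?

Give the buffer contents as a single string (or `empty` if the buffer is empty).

After op 1 (add_cursor(3)): buffer="yerx" (len 4), cursors c1@2 c2@3 c3@3, authorship ....
After op 2 (insert('c')): buffer="yecrccx" (len 7), cursors c1@3 c2@6 c3@6, authorship ..1.23.
After op 3 (move_right): buffer="yecrccx" (len 7), cursors c1@4 c2@7 c3@7, authorship ..1.23.
After op 4 (insert('t')): buffer="yecrtccxtt" (len 10), cursors c1@5 c2@10 c3@10, authorship ..1.123.23
After op 5 (insert('z')): buffer="yecrtzccxttzz" (len 13), cursors c1@6 c2@13 c3@13, authorship ..1.1123.2323
After op 6 (move_right): buffer="yecrtzccxttzz" (len 13), cursors c1@7 c2@13 c3@13, authorship ..1.1123.2323
After op 7 (move_left): buffer="yecrtzccxttzz" (len 13), cursors c1@6 c2@12 c3@12, authorship ..1.1123.2323
After op 8 (move_right): buffer="yecrtzccxttzz" (len 13), cursors c1@7 c2@13 c3@13, authorship ..1.1123.2323

Answer: yecrtzccxttzz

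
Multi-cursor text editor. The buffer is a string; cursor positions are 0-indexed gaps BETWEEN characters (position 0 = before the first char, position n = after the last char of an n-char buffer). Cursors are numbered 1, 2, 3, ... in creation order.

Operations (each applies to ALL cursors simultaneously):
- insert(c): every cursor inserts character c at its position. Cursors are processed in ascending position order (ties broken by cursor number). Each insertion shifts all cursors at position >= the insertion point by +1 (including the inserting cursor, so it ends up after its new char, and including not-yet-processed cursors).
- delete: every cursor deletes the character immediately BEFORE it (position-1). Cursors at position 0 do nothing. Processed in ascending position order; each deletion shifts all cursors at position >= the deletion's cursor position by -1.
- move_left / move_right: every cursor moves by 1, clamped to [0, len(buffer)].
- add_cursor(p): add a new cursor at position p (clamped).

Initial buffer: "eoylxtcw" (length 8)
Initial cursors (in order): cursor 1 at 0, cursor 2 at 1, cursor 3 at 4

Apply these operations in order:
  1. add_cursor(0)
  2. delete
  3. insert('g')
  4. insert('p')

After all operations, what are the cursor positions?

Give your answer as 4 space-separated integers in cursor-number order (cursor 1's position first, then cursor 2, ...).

Answer: 6 6 10 6

Derivation:
After op 1 (add_cursor(0)): buffer="eoylxtcw" (len 8), cursors c1@0 c4@0 c2@1 c3@4, authorship ........
After op 2 (delete): buffer="oyxtcw" (len 6), cursors c1@0 c2@0 c4@0 c3@2, authorship ......
After op 3 (insert('g')): buffer="gggoygxtcw" (len 10), cursors c1@3 c2@3 c4@3 c3@6, authorship 124..3....
After op 4 (insert('p')): buffer="gggpppoygpxtcw" (len 14), cursors c1@6 c2@6 c4@6 c3@10, authorship 124124..33....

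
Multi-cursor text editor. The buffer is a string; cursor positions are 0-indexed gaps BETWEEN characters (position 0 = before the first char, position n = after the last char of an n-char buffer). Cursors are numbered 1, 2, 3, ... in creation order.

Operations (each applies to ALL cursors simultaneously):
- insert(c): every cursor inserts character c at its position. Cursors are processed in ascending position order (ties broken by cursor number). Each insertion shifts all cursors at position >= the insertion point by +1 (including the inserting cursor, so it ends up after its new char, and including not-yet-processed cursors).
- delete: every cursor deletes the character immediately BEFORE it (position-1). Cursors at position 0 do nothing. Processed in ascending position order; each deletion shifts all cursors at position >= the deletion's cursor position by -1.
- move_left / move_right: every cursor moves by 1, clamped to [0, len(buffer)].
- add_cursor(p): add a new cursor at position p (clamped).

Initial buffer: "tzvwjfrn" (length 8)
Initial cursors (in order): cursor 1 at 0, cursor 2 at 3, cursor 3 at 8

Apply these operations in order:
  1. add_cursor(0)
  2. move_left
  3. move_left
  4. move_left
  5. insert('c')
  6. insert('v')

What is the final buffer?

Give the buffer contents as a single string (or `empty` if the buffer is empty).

After op 1 (add_cursor(0)): buffer="tzvwjfrn" (len 8), cursors c1@0 c4@0 c2@3 c3@8, authorship ........
After op 2 (move_left): buffer="tzvwjfrn" (len 8), cursors c1@0 c4@0 c2@2 c3@7, authorship ........
After op 3 (move_left): buffer="tzvwjfrn" (len 8), cursors c1@0 c4@0 c2@1 c3@6, authorship ........
After op 4 (move_left): buffer="tzvwjfrn" (len 8), cursors c1@0 c2@0 c4@0 c3@5, authorship ........
After op 5 (insert('c')): buffer="ccctzvwjcfrn" (len 12), cursors c1@3 c2@3 c4@3 c3@9, authorship 124.....3...
After op 6 (insert('v')): buffer="cccvvvtzvwjcvfrn" (len 16), cursors c1@6 c2@6 c4@6 c3@13, authorship 124124.....33...

Answer: cccvvvtzvwjcvfrn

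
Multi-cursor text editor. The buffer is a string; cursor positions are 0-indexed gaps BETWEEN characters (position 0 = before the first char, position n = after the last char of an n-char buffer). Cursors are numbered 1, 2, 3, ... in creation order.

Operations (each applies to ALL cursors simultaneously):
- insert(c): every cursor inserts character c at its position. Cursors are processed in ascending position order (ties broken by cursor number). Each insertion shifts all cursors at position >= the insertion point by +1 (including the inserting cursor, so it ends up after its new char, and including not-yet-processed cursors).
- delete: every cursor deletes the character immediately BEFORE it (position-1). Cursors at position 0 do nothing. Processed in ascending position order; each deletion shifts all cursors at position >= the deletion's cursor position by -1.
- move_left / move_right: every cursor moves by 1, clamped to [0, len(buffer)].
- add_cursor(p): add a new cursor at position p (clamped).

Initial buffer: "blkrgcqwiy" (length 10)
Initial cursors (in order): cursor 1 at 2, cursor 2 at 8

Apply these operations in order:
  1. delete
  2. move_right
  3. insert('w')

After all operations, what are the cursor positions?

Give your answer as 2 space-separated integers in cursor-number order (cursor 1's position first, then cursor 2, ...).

After op 1 (delete): buffer="bkrgcqiy" (len 8), cursors c1@1 c2@6, authorship ........
After op 2 (move_right): buffer="bkrgcqiy" (len 8), cursors c1@2 c2@7, authorship ........
After op 3 (insert('w')): buffer="bkwrgcqiwy" (len 10), cursors c1@3 c2@9, authorship ..1.....2.

Answer: 3 9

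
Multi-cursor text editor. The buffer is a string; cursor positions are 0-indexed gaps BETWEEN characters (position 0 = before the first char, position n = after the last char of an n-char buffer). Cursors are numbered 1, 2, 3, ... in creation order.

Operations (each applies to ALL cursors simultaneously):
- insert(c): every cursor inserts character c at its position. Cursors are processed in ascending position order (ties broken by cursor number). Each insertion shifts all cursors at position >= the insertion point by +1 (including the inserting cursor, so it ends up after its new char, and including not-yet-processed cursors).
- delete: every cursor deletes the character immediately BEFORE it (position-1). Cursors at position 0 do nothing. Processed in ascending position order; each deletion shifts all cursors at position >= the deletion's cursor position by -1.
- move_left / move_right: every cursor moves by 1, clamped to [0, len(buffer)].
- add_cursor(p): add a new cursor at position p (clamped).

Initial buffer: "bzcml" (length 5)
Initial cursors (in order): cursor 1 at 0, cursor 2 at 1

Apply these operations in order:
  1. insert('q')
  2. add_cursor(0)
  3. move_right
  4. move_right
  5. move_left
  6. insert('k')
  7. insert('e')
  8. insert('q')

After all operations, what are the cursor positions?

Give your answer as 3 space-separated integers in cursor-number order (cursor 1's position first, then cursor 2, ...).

Answer: 8 13 4

Derivation:
After op 1 (insert('q')): buffer="qbqzcml" (len 7), cursors c1@1 c2@3, authorship 1.2....
After op 2 (add_cursor(0)): buffer="qbqzcml" (len 7), cursors c3@0 c1@1 c2@3, authorship 1.2....
After op 3 (move_right): buffer="qbqzcml" (len 7), cursors c3@1 c1@2 c2@4, authorship 1.2....
After op 4 (move_right): buffer="qbqzcml" (len 7), cursors c3@2 c1@3 c2@5, authorship 1.2....
After op 5 (move_left): buffer="qbqzcml" (len 7), cursors c3@1 c1@2 c2@4, authorship 1.2....
After op 6 (insert('k')): buffer="qkbkqzkcml" (len 10), cursors c3@2 c1@4 c2@7, authorship 13.12.2...
After op 7 (insert('e')): buffer="qkebkeqzkecml" (len 13), cursors c3@3 c1@6 c2@10, authorship 133.112.22...
After op 8 (insert('q')): buffer="qkeqbkeqqzkeqcml" (len 16), cursors c3@4 c1@8 c2@13, authorship 1333.1112.222...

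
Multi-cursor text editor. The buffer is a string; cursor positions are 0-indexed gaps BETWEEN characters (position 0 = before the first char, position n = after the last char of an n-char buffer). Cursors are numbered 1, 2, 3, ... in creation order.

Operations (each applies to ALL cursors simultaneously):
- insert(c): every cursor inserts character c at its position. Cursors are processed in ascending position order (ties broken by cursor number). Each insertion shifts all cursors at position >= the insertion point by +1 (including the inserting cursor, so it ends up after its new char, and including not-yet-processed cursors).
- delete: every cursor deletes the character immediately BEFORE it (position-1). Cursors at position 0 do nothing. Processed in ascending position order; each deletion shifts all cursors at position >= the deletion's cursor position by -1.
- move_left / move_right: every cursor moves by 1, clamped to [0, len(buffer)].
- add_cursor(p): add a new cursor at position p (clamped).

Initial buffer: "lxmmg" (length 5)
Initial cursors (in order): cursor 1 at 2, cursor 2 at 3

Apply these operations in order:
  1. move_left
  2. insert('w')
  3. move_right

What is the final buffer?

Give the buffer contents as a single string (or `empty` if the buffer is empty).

Answer: lwxwmmg

Derivation:
After op 1 (move_left): buffer="lxmmg" (len 5), cursors c1@1 c2@2, authorship .....
After op 2 (insert('w')): buffer="lwxwmmg" (len 7), cursors c1@2 c2@4, authorship .1.2...
After op 3 (move_right): buffer="lwxwmmg" (len 7), cursors c1@3 c2@5, authorship .1.2...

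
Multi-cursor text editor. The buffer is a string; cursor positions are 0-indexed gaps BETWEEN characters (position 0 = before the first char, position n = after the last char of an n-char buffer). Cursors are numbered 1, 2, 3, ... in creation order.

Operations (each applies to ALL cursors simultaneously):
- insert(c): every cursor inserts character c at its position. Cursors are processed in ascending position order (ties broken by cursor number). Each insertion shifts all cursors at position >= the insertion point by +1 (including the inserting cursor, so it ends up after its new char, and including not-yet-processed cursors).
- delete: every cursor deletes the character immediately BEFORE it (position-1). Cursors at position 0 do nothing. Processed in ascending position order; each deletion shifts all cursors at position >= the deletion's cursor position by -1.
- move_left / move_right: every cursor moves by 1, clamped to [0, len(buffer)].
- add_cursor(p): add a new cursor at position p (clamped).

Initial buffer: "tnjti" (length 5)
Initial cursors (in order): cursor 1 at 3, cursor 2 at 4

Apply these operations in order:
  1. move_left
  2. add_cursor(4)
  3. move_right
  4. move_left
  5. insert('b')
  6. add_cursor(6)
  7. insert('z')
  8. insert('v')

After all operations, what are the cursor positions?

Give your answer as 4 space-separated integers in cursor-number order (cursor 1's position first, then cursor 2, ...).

After op 1 (move_left): buffer="tnjti" (len 5), cursors c1@2 c2@3, authorship .....
After op 2 (add_cursor(4)): buffer="tnjti" (len 5), cursors c1@2 c2@3 c3@4, authorship .....
After op 3 (move_right): buffer="tnjti" (len 5), cursors c1@3 c2@4 c3@5, authorship .....
After op 4 (move_left): buffer="tnjti" (len 5), cursors c1@2 c2@3 c3@4, authorship .....
After op 5 (insert('b')): buffer="tnbjbtbi" (len 8), cursors c1@3 c2@5 c3@7, authorship ..1.2.3.
After op 6 (add_cursor(6)): buffer="tnbjbtbi" (len 8), cursors c1@3 c2@5 c4@6 c3@7, authorship ..1.2.3.
After op 7 (insert('z')): buffer="tnbzjbztzbzi" (len 12), cursors c1@4 c2@7 c4@9 c3@11, authorship ..11.22.433.
After op 8 (insert('v')): buffer="tnbzvjbzvtzvbzvi" (len 16), cursors c1@5 c2@9 c4@12 c3@15, authorship ..111.222.44333.

Answer: 5 9 15 12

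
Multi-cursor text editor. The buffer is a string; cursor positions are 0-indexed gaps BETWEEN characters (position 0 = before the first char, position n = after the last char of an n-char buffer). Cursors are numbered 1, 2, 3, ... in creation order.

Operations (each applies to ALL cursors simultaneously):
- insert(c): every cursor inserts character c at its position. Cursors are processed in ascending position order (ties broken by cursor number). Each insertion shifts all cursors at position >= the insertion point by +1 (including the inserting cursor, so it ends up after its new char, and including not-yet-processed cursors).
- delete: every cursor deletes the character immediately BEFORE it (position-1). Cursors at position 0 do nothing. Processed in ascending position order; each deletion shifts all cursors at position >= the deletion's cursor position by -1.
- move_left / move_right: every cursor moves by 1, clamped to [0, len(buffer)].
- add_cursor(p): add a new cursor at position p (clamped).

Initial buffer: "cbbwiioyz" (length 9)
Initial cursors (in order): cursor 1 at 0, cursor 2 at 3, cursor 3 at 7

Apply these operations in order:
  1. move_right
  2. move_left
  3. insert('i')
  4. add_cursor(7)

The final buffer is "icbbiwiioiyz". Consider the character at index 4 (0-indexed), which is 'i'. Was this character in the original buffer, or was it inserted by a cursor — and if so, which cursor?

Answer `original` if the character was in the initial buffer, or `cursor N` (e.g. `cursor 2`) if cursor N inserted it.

Answer: cursor 2

Derivation:
After op 1 (move_right): buffer="cbbwiioyz" (len 9), cursors c1@1 c2@4 c3@8, authorship .........
After op 2 (move_left): buffer="cbbwiioyz" (len 9), cursors c1@0 c2@3 c3@7, authorship .........
After op 3 (insert('i')): buffer="icbbiwiioiyz" (len 12), cursors c1@1 c2@5 c3@10, authorship 1...2....3..
After op 4 (add_cursor(7)): buffer="icbbiwiioiyz" (len 12), cursors c1@1 c2@5 c4@7 c3@10, authorship 1...2....3..
Authorship (.=original, N=cursor N): 1 . . . 2 . . . . 3 . .
Index 4: author = 2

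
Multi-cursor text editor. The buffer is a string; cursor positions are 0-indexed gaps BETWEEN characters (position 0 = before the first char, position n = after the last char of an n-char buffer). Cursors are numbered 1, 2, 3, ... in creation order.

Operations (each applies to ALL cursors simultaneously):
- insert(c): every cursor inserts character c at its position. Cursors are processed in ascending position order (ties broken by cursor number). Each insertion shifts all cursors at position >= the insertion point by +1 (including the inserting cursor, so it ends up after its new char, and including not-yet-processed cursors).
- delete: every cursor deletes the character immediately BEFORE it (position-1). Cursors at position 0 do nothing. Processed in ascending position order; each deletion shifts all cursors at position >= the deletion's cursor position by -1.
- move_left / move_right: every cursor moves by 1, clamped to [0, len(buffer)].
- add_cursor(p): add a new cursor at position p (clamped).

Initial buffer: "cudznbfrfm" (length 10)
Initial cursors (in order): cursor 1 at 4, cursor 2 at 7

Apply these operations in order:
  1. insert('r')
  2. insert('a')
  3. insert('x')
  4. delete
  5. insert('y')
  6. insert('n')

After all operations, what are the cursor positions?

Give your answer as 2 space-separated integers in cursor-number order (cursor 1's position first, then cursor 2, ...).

Answer: 8 15

Derivation:
After op 1 (insert('r')): buffer="cudzrnbfrrfm" (len 12), cursors c1@5 c2@9, authorship ....1...2...
After op 2 (insert('a')): buffer="cudzranbfrarfm" (len 14), cursors c1@6 c2@11, authorship ....11...22...
After op 3 (insert('x')): buffer="cudzraxnbfraxrfm" (len 16), cursors c1@7 c2@13, authorship ....111...222...
After op 4 (delete): buffer="cudzranbfrarfm" (len 14), cursors c1@6 c2@11, authorship ....11...22...
After op 5 (insert('y')): buffer="cudzraynbfrayrfm" (len 16), cursors c1@7 c2@13, authorship ....111...222...
After op 6 (insert('n')): buffer="cudzraynnbfraynrfm" (len 18), cursors c1@8 c2@15, authorship ....1111...2222...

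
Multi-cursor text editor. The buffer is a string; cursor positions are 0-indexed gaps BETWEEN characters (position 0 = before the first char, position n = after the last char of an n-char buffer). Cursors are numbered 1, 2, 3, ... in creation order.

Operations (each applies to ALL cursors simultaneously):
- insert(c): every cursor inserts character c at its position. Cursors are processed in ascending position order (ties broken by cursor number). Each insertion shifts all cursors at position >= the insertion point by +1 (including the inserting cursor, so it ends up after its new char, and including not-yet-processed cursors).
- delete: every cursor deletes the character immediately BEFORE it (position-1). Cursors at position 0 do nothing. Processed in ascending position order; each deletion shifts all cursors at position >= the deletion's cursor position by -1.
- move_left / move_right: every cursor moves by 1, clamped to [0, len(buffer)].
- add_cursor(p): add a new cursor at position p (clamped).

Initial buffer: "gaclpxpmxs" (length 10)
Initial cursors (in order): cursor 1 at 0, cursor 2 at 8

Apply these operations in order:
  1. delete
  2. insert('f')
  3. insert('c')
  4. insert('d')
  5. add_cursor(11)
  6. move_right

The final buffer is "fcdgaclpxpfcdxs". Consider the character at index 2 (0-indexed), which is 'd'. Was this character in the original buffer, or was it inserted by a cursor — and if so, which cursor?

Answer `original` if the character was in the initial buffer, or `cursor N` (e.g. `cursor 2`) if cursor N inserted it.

Answer: cursor 1

Derivation:
After op 1 (delete): buffer="gaclpxpxs" (len 9), cursors c1@0 c2@7, authorship .........
After op 2 (insert('f')): buffer="fgaclpxpfxs" (len 11), cursors c1@1 c2@9, authorship 1.......2..
After op 3 (insert('c')): buffer="fcgaclpxpfcxs" (len 13), cursors c1@2 c2@11, authorship 11.......22..
After op 4 (insert('d')): buffer="fcdgaclpxpfcdxs" (len 15), cursors c1@3 c2@13, authorship 111.......222..
After op 5 (add_cursor(11)): buffer="fcdgaclpxpfcdxs" (len 15), cursors c1@3 c3@11 c2@13, authorship 111.......222..
After op 6 (move_right): buffer="fcdgaclpxpfcdxs" (len 15), cursors c1@4 c3@12 c2@14, authorship 111.......222..
Authorship (.=original, N=cursor N): 1 1 1 . . . . . . . 2 2 2 . .
Index 2: author = 1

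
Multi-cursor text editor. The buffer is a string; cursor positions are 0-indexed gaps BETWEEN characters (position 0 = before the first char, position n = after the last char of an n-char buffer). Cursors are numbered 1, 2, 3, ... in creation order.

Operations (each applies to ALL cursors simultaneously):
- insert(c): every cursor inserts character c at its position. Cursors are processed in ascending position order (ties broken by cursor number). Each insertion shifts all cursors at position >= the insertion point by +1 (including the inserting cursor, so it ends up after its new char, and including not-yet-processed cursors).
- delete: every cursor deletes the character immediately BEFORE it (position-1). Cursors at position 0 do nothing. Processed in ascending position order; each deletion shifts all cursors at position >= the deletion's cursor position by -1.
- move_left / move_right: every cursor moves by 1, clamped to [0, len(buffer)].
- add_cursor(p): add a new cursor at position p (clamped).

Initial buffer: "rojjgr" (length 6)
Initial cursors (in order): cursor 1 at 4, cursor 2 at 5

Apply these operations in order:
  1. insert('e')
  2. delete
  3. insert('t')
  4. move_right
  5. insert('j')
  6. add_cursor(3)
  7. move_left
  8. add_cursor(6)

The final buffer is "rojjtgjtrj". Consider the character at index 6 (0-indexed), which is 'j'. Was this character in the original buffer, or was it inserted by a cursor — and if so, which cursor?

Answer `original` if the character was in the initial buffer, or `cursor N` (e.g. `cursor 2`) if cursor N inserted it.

After op 1 (insert('e')): buffer="rojjeger" (len 8), cursors c1@5 c2@7, authorship ....1.2.
After op 2 (delete): buffer="rojjgr" (len 6), cursors c1@4 c2@5, authorship ......
After op 3 (insert('t')): buffer="rojjtgtr" (len 8), cursors c1@5 c2@7, authorship ....1.2.
After op 4 (move_right): buffer="rojjtgtr" (len 8), cursors c1@6 c2@8, authorship ....1.2.
After op 5 (insert('j')): buffer="rojjtgjtrj" (len 10), cursors c1@7 c2@10, authorship ....1.12.2
After op 6 (add_cursor(3)): buffer="rojjtgjtrj" (len 10), cursors c3@3 c1@7 c2@10, authorship ....1.12.2
After op 7 (move_left): buffer="rojjtgjtrj" (len 10), cursors c3@2 c1@6 c2@9, authorship ....1.12.2
After op 8 (add_cursor(6)): buffer="rojjtgjtrj" (len 10), cursors c3@2 c1@6 c4@6 c2@9, authorship ....1.12.2
Authorship (.=original, N=cursor N): . . . . 1 . 1 2 . 2
Index 6: author = 1

Answer: cursor 1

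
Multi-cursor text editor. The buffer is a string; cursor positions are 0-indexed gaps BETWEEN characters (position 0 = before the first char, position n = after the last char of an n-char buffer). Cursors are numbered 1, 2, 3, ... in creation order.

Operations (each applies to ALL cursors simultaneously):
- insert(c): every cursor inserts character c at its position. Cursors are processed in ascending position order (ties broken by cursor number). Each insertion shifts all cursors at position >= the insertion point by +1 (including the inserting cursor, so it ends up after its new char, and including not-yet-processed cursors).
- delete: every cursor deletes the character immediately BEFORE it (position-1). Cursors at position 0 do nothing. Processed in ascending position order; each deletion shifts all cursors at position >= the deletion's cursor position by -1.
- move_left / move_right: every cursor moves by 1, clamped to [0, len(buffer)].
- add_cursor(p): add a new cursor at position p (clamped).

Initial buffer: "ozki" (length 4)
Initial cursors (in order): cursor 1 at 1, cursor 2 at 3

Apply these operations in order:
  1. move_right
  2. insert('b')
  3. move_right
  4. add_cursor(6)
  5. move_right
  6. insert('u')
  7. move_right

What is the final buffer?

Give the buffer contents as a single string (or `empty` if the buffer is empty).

Answer: ozbkiubuu

Derivation:
After op 1 (move_right): buffer="ozki" (len 4), cursors c1@2 c2@4, authorship ....
After op 2 (insert('b')): buffer="ozbkib" (len 6), cursors c1@3 c2@6, authorship ..1..2
After op 3 (move_right): buffer="ozbkib" (len 6), cursors c1@4 c2@6, authorship ..1..2
After op 4 (add_cursor(6)): buffer="ozbkib" (len 6), cursors c1@4 c2@6 c3@6, authorship ..1..2
After op 5 (move_right): buffer="ozbkib" (len 6), cursors c1@5 c2@6 c3@6, authorship ..1..2
After op 6 (insert('u')): buffer="ozbkiubuu" (len 9), cursors c1@6 c2@9 c3@9, authorship ..1..1223
After op 7 (move_right): buffer="ozbkiubuu" (len 9), cursors c1@7 c2@9 c3@9, authorship ..1..1223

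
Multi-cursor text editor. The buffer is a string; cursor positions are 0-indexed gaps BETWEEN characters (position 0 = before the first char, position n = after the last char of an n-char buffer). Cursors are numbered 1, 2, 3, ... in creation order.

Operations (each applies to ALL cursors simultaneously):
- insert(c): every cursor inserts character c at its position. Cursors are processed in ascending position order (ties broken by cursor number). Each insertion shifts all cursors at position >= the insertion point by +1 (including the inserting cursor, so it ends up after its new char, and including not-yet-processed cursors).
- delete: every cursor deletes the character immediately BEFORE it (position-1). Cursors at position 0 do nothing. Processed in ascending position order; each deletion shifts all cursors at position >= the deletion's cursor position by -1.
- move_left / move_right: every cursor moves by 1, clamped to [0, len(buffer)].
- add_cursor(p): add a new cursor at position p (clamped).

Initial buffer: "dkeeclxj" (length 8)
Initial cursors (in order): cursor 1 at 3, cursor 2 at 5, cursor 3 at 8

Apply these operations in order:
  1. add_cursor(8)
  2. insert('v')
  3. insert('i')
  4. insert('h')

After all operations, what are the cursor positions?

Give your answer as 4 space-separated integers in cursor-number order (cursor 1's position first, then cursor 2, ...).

After op 1 (add_cursor(8)): buffer="dkeeclxj" (len 8), cursors c1@3 c2@5 c3@8 c4@8, authorship ........
After op 2 (insert('v')): buffer="dkevecvlxjvv" (len 12), cursors c1@4 c2@7 c3@12 c4@12, authorship ...1..2...34
After op 3 (insert('i')): buffer="dkeviecvilxjvvii" (len 16), cursors c1@5 c2@9 c3@16 c4@16, authorship ...11..22...3434
After op 4 (insert('h')): buffer="dkevihecvihlxjvviihh" (len 20), cursors c1@6 c2@11 c3@20 c4@20, authorship ...111..222...343434

Answer: 6 11 20 20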